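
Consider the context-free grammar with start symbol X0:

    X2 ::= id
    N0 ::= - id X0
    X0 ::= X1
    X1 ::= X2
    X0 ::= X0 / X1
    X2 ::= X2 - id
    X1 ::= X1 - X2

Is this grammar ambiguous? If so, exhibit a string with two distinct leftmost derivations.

Witness: id - id

Derivation 1: X0 ⇒ X1 ⇒ X2 ⇒ X2 - id ⇒ id - id
Derivation 2: X0 ⇒ X1 ⇒ X1 - X2 ⇒ X2 - X2 ⇒ id - X2 ⇒ id - id

Two distinct leftmost derivations for the same string.

Ambiguous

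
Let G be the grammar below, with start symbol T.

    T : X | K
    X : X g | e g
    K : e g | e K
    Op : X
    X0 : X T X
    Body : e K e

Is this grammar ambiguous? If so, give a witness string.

Ambiguous

Witness: e g

Derivation 1: T ⇒ X ⇒ e g
Derivation 2: T ⇒ K ⇒ e g

Two distinct leftmost derivations for the same string.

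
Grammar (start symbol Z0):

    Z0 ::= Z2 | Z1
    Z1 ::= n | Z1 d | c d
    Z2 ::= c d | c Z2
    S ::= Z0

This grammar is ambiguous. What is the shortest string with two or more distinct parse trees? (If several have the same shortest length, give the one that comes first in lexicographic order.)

c d

length 1: no string has ≥2 trees
length 2: c d has 2 parse trees

Two derivations of c d:
  Z0 ⇒ Z2 ⇒ c d
  Z0 ⇒ Z1 ⇒ c d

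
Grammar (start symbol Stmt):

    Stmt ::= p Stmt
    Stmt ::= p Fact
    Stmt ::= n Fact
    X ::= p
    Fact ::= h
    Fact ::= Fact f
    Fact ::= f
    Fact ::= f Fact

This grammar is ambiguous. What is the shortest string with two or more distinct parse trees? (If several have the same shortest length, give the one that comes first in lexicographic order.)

n f f

length 2: no string has ≥2 trees
length 3: n f f has 2 parse trees

Two derivations of n f f:
  Stmt ⇒ n Fact ⇒ n Fact f ⇒ n f f
  Stmt ⇒ n Fact ⇒ n f Fact ⇒ n f f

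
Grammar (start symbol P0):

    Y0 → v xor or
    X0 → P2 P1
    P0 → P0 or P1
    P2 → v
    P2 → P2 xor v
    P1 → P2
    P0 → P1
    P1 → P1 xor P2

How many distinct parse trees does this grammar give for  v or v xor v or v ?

Parse trees for v or v xor v or v:
  [P0 [P0 [P0 [P1 [P2 v]]] or [P1 [P2 [P2 v] xor v]]] or [P1 [P2 v]]]
  [P0 [P0 [P0 [P1 [P2 v]]] or [P1 [P1 [P2 v]] xor [P2 v]]] or [P1 [P2 v]]]

2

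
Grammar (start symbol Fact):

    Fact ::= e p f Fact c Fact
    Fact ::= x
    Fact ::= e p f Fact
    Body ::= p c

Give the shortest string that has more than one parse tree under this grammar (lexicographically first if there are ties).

e p f e p f x c x

length 1: no string has ≥2 trees
length 4: no string has ≥2 trees
length 6: no string has ≥2 trees
length 7: no string has ≥2 trees
length 9: e p f e p f x c x has 2 parse trees

Two derivations of e p f e p f x c x:
  Fact ⇒ e p f Fact c Fact ⇒ e p f e p f Fact c Fact ⇒ e p f e p f x c Fact ⇒ e p f e p f x c x
  Fact ⇒ e p f Fact ⇒ e p f e p f Fact c Fact ⇒ e p f e p f x c Fact ⇒ e p f e p f x c x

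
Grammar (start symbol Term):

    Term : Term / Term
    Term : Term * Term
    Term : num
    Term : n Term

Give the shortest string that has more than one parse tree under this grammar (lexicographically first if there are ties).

n num * num

length 1: no string has ≥2 trees
length 2: no string has ≥2 trees
length 3: no string has ≥2 trees
length 4: n num * num has 2 parse trees

Two derivations of n num * num:
  Term ⇒ Term * Term ⇒ n Term * Term ⇒ n num * Term ⇒ n num * num
  Term ⇒ n Term ⇒ n Term * Term ⇒ n num * Term ⇒ n num * num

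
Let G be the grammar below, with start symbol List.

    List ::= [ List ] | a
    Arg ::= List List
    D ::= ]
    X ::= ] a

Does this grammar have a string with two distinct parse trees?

(Arg, D, X are unreachable from List, so their rules don't affect L(List).) L(List) is { openⁿ atom closeⁿ : n ≥ 0 }. The bracket depth fixes n, and the derivation is forced at every step.

Unambiguous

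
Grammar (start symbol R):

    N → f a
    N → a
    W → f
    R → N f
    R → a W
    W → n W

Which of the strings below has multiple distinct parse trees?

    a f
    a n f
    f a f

a f: 2 trees
a n f: 1 tree
f a f: 1 tree

a f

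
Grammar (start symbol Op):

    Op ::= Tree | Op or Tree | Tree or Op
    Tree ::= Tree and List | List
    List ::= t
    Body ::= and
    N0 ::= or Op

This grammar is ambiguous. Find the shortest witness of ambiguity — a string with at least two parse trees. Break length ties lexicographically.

length 1: no string has ≥2 trees
length 3: t or t has 2 parse trees

Two derivations of t or t:
  Op ⇒ Op or Tree ⇒ Tree or Tree ⇒ List or Tree ⇒ t or Tree ⇒ t or List ⇒ t or t
  Op ⇒ Tree or Op ⇒ List or Op ⇒ t or Op ⇒ t or Tree ⇒ t or List ⇒ t or t

t or t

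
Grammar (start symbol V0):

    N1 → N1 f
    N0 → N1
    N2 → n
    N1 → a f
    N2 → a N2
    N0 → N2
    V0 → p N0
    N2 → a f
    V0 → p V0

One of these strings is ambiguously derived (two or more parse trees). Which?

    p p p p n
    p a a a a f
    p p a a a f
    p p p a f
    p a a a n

p p p p n: 1 tree
p a a a a f: 1 tree
p p a a a f: 1 tree
p p p a f: 2 trees
p a a a n: 1 tree

p p p a f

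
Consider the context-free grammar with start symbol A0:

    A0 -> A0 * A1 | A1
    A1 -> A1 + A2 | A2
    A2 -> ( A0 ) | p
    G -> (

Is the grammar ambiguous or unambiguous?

(G is unreachable from A0, so its rules don't affect L(A0).) A0 → A0 * A1 | A1  ;  A1 → A1 + A2 | A2  — a left-associative chain with A2 at the bottom. Each string factors uniquely by precedence.

Unambiguous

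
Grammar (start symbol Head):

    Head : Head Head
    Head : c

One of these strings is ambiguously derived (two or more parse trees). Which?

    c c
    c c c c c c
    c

c c: 1 tree
c c c c c c: 42 trees
c: 1 tree

c c c c c c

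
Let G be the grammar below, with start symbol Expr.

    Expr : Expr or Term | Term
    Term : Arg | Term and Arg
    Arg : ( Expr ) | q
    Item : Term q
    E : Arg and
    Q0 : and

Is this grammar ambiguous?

Only Expr, Term, Arg are reachable from Expr; ignoring the rest: The grammar is stratified — Expr handles 'or' (left-recursive), Term handles 'and', Arg atoms. Each operator has a fixed associativity and precedence level, so every string has one parse.

Unambiguous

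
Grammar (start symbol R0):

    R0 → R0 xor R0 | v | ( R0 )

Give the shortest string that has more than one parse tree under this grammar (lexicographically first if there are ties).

v xor v xor v

length 1: no string has ≥2 trees
length 3: no string has ≥2 trees
length 5: v xor v xor v has 2 parse trees

Two derivations of v xor v xor v:
  R0 ⇒ R0 xor R0 ⇒ R0 xor R0 xor R0 ⇒ v xor R0 xor R0 ⇒ v xor v xor R0 ⇒ v xor v xor v
  R0 ⇒ R0 xor R0 ⇒ v xor R0 ⇒ v xor R0 xor R0 ⇒ v xor v xor R0 ⇒ v xor v xor v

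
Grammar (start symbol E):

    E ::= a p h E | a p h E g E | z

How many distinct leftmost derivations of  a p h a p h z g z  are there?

Parse trees for a p h a p h z g z:
  [E a p h [E a p h [E z] g [E z]]]
  [E a p h [E a p h [E z]] g [E z]]

2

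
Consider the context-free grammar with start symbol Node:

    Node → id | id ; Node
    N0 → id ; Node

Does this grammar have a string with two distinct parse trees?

Only Node is reachable from Node; ignoring the rest: Right-recursive list with a separator: after each atom, whether the separator follows determines the rule. One parse per string.

Unambiguous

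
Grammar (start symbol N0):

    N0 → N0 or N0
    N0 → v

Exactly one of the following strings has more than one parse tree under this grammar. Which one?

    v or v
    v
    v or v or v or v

v or v or v or v

v or v: 1 tree
v: 1 tree
v or v or v or v: 5 trees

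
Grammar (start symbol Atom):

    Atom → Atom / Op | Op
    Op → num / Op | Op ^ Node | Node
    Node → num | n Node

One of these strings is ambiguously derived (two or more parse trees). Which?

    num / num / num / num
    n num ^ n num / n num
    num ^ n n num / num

num / num / num / num

num / num / num / num: 8 trees
n num ^ n num / n num: 1 tree
num ^ n n num / num: 1 tree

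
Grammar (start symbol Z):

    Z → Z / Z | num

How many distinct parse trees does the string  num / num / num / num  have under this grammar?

5

Parse trees for num / num / num / num:
  [Z [Z num] / [Z [Z num] / [Z [Z num] / [Z num]]]]
  [Z [Z num] / [Z [Z [Z num] / [Z num]] / [Z num]]]
  [Z [Z [Z num] / [Z num]] / [Z [Z num] / [Z num]]]
  [Z [Z [Z num] / [Z [Z num] / [Z num]]] / [Z num]]
  [Z [Z [Z [Z num] / [Z num]] / [Z num]] / [Z num]]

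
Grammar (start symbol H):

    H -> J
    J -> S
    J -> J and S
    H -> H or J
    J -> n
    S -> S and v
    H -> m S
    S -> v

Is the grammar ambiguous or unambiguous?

Ambiguous

Witness: v and v

Derivation 1: H ⇒ J ⇒ S ⇒ S and v ⇒ v and v
Derivation 2: H ⇒ J ⇒ J and S ⇒ S and S ⇒ v and S ⇒ v and v

Two distinct leftmost derivations for the same string.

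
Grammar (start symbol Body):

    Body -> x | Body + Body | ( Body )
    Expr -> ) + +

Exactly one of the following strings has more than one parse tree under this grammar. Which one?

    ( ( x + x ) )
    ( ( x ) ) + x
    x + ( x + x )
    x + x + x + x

x + x + x + x

( ( x + x ) ): 1 tree
( ( x ) ) + x: 1 tree
x + ( x + x ): 1 tree
x + x + x + x: 5 trees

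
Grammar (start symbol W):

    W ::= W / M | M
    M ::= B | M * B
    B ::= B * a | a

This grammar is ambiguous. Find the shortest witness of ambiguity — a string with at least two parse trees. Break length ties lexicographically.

length 1: no string has ≥2 trees
length 3: a * a has 2 parse trees

Two derivations of a * a:
  W ⇒ M ⇒ B ⇒ B * a ⇒ a * a
  W ⇒ M ⇒ M * B ⇒ B * B ⇒ a * B ⇒ a * a

a * a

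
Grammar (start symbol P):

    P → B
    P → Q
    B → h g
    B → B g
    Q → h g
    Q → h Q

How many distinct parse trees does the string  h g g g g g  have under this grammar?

Parse trees for h g g g g g:
  [P [B [B [B [B [B h g] g] g] g] g]]

1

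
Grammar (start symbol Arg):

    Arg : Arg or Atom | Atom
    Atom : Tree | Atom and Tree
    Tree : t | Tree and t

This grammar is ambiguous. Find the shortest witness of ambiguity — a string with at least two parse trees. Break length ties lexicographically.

length 1: no string has ≥2 trees
length 3: t and t has 2 parse trees

Two derivations of t and t:
  Arg ⇒ Atom ⇒ Tree ⇒ Tree and t ⇒ t and t
  Arg ⇒ Atom ⇒ Atom and Tree ⇒ Tree and Tree ⇒ t and Tree ⇒ t and t

t and t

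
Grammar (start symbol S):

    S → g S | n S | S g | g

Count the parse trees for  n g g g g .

15

Parse trees for n g g g g (showing first 6 of 15):
  [S n [S g [S g [S g [S g]]]]]
  [S n [S g [S g [S [S g] g]]]]
  [S n [S g [S [S g [S g]] g]]]
  [S n [S g [S [S [S g] g] g]]]
  [S n [S [S g [S g [S g]]] g]]
  [S n [S [S g [S [S g] g]] g]]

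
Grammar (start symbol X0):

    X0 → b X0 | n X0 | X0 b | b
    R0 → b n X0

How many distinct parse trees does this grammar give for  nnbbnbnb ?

1

Parse trees for nnbbnbnb:
  [X0 n [X0 n [X0 b [X0 b [X0 n [X0 b [X0 n [X0 b]]]]]]]]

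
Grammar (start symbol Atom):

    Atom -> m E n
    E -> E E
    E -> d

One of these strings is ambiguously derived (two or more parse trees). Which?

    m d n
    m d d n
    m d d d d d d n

m d d d d d d n

m d n: 1 tree
m d d n: 1 tree
m d d d d d d n: 42 trees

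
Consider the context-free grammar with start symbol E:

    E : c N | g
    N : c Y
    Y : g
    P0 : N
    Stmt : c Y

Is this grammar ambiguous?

(P0, Stmt are unreachable from E, so their rules don't affect L(E).) The reachable rules are right-linear with at most one rule per (nonterminal, next-terminal) pair. Each input token forces the next rule, so parsing is deterministic.

Unambiguous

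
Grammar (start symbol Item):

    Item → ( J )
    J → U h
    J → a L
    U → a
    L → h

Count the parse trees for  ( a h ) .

Parse trees for ( a h ):
  [Item ( [J [U a] h] )]
  [Item ( [J a [L h]] )]

2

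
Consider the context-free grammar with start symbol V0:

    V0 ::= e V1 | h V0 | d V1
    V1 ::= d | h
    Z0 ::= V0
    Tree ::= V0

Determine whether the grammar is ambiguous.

Only V0, V1 are reachable from V0; ignoring the rest: The reachable rules are right-linear with at most one rule per (nonterminal, next-terminal) pair. Each input token forces the next rule, so parsing is deterministic.

Unambiguous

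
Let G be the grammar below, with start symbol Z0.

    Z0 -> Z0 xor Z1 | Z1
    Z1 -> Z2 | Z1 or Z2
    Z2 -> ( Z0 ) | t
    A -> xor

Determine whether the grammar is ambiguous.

Unambiguous

(A is unreachable from Z0, so its rules don't affect L(Z0).) Z0 → Z0 xor Z1 | Z1  ;  Z1 → Z1 or Z2 | Z2  — a left-associative chain with Z2 at the bottom. Each string factors uniquely by precedence.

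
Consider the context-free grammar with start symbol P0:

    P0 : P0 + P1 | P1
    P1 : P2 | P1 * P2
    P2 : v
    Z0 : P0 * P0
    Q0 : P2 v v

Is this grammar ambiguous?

Unambiguous

(Z0, Q0 are unreachable from P0, so their rules don't affect L(P0).) P0 → P0 + P1 | P1  ;  P1 → P1 * P2 | P2  — a left-associative chain with P2 at the bottom. Each string factors uniquely by precedence.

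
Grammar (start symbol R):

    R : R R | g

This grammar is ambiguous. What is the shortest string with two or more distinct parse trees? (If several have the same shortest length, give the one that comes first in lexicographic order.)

g g g

length 1: no string has ≥2 trees
length 2: no string has ≥2 trees
length 3: g g g has 2 parse trees

Two derivations of g g g:
  R ⇒ R R ⇒ R R R ⇒ g R R ⇒ g g R ⇒ g g g
  R ⇒ R R ⇒ g R ⇒ g R R ⇒ g g R ⇒ g g g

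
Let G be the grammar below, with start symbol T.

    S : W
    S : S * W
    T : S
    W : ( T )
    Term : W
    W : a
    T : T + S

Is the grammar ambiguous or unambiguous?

Unambiguous

Only T, S, W are reachable from T; ignoring the rest: This is a standard precedence ladder (T over S over W), with each level left-recursive on its own operator ('+' at T, '*' at S). That structure is LR(1), hence unambiguous.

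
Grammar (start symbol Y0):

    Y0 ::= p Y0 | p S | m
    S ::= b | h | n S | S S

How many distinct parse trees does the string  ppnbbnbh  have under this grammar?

19

Parse trees for ppnbbnbh (showing first 6 of 19):
  [Y0 p [Y0 p [S n [S [S b] [S [S b] [S n [S [S b] [S h]]]]]]]]
  [Y0 p [Y0 p [S n [S [S b] [S [S b] [S [S n [S b]] [S h]]]]]]]
  [Y0 p [Y0 p [S n [S [S b] [S [S [S b] [S n [S b]]] [S h]]]]]]
  [Y0 p [Y0 p [S n [S [S [S b] [S b]] [S n [S [S b] [S h]]]]]]]
  [Y0 p [Y0 p [S n [S [S [S b] [S b]] [S [S n [S b]] [S h]]]]]]
  [Y0 p [Y0 p [S n [S [S [S b] [S [S b] [S n [S b]]]] [S h]]]]]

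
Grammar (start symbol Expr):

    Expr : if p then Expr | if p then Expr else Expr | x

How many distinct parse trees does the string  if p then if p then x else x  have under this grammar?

Parse trees for if p then if p then x else x:
  [Expr if p then [Expr if p then [Expr x] else [Expr x]]]
  [Expr if p then [Expr if p then [Expr x]] else [Expr x]]

2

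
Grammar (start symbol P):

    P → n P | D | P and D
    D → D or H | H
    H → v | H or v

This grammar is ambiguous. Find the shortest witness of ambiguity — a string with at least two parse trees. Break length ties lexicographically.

length 1: no string has ≥2 trees
length 2: no string has ≥2 trees
length 3: v or v has 2 parse trees

Two derivations of v or v:
  P ⇒ D ⇒ D or H ⇒ H or H ⇒ v or H ⇒ v or v
  P ⇒ D ⇒ H ⇒ H or v ⇒ v or v

v or v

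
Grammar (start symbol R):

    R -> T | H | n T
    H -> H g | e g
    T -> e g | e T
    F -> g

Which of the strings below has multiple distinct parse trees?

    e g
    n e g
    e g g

e g

e g: 2 trees
n e g: 1 tree
e g g: 1 tree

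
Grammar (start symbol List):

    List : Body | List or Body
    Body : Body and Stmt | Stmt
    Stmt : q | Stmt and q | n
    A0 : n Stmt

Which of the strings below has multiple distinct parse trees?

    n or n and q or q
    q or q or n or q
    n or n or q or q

n or n and q or q: 2 trees
q or q or n or q: 1 tree
n or n or q or q: 1 tree

n or n and q or q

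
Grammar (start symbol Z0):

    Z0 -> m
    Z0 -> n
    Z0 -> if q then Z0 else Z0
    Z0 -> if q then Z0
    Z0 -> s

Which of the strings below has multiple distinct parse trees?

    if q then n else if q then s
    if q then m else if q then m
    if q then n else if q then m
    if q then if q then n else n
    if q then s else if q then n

if q then n else if q then s: 1 tree
if q then m else if q then m: 1 tree
if q then n else if q then m: 1 tree
if q then if q then n else n: 2 trees
if q then s else if q then n: 1 tree

if q then if q then n else n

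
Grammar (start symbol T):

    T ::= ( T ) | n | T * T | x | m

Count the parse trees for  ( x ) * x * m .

Parse trees for ( x ) * x * m:
  [T [T ( [T x] )] * [T [T x] * [T m]]]
  [T [T [T ( [T x] )] * [T x]] * [T m]]

2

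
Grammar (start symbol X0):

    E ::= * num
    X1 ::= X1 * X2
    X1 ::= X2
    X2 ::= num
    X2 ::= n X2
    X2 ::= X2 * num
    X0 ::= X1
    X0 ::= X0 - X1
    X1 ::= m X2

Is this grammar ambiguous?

Witness: num * num

Derivation 1: X0 ⇒ X1 ⇒ X1 * X2 ⇒ X2 * X2 ⇒ num * X2 ⇒ num * num
Derivation 2: X0 ⇒ X1 ⇒ X2 ⇒ X2 * num ⇒ num * num

Two distinct leftmost derivations for the same string.

Ambiguous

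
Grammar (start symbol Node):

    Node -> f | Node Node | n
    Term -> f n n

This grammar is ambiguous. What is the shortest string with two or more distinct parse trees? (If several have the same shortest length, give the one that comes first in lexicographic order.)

f f f

length 1: no string has ≥2 trees
length 2: no string has ≥2 trees
length 3: f f f has 2 parse trees

Two derivations of f f f:
  Node ⇒ Node Node ⇒ f Node ⇒ f Node Node ⇒ f f Node ⇒ f f f
  Node ⇒ Node Node ⇒ Node Node Node ⇒ f Node Node ⇒ f f Node ⇒ f f f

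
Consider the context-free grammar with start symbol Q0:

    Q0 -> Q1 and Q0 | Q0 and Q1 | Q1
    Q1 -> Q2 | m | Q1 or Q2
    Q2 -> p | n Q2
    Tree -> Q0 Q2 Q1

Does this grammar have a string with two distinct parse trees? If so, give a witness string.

Witness: m and m

Derivation 1: Q0 ⇒ Q1 and Q0 ⇒ m and Q0 ⇒ m and Q1 ⇒ m and m
Derivation 2: Q0 ⇒ Q0 and Q1 ⇒ Q1 and Q1 ⇒ m and Q1 ⇒ m and m

Two distinct leftmost derivations for the same string.

Ambiguous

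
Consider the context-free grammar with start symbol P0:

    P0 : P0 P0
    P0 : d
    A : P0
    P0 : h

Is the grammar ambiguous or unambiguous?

Ambiguous

Witness: d d d

Derivation 1: P0 ⇒ P0 P0 ⇒ P0 P0 P0 ⇒ d P0 P0 ⇒ d d P0 ⇒ d d d
Derivation 2: P0 ⇒ P0 P0 ⇒ d P0 ⇒ d P0 P0 ⇒ d d P0 ⇒ d d d

Two distinct leftmost derivations for the same string.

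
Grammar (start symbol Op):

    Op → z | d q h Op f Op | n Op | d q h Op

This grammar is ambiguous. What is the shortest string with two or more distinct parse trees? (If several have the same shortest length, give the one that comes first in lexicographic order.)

d q h d q h z f z

length 1: no string has ≥2 trees
length 2: no string has ≥2 trees
length 3: no string has ≥2 trees
length 4: no string has ≥2 trees
length 5: no string has ≥2 trees
length 6: no string has ≥2 trees
length 7: no string has ≥2 trees
length 8: no string has ≥2 trees
length 9: d q h d q h z f z has 2 parse trees

Two derivations of d q h d q h z f z:
  Op ⇒ d q h Op f Op ⇒ d q h d q h Op f Op ⇒ d q h d q h z f Op ⇒ d q h d q h z f z
  Op ⇒ d q h Op ⇒ d q h d q h Op f Op ⇒ d q h d q h z f Op ⇒ d q h d q h z f z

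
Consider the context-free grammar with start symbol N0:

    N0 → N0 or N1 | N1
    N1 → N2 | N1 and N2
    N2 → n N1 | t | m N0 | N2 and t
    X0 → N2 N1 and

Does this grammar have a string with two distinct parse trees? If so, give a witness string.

Ambiguous

Witness: t and t

Derivation 1: N0 ⇒ N1 ⇒ N2 ⇒ N2 and t ⇒ t and t
Derivation 2: N0 ⇒ N1 ⇒ N1 and N2 ⇒ N2 and N2 ⇒ t and N2 ⇒ t and t

Two distinct leftmost derivations for the same string.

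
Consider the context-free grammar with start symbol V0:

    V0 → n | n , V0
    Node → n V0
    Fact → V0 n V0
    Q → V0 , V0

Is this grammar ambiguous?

(Node, Fact, Q are unreachable from V0, so their rules don't affect L(V0).) The reachable grammar is A → atom sep A | atom. Each atom is followed by either the separator (recurse) or end-of-string (stop) — no choice point.

Unambiguous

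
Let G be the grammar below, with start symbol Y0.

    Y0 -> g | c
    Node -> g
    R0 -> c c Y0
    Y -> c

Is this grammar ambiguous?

Only Y0 is reachable from Y0; ignoring the rest: Restricted to the reachable nonterminals, every rule has the form A → t or A → t B, and no two rules for the same A share a first terminal. The grammar encodes a DFA — one run per string.

Unambiguous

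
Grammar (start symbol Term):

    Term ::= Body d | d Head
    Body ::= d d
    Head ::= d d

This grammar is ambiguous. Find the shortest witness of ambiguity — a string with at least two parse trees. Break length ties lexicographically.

length 3: d d d has 2 parse trees

Two derivations of d d d:
  Term ⇒ Body d ⇒ d d d
  Term ⇒ d Head ⇒ d d d

d d d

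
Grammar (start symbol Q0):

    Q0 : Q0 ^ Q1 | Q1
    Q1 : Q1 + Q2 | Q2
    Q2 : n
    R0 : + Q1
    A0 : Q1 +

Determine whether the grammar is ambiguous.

Unambiguous

(R0, A0 are unreachable from Q0, so their rules don't affect L(Q0).) Q0 → Q0 ^ Q1 | Q1  ;  Q1 → Q1 + Q2 | Q2  — a left-associative chain with Q2 at the bottom. Each string factors uniquely by precedence.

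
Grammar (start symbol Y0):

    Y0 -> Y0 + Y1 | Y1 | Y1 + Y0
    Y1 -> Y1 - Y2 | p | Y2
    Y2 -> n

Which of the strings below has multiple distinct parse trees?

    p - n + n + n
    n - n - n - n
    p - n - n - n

p - n + n + n: 4 trees
n - n - n - n: 1 tree
p - n - n - n: 1 tree

p - n + n + n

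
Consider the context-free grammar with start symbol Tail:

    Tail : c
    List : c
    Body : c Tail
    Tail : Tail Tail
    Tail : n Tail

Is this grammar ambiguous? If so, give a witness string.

Ambiguous

Witness: c c c

Derivation 1: Tail ⇒ Tail Tail ⇒ c Tail ⇒ c Tail Tail ⇒ c c Tail ⇒ c c c
Derivation 2: Tail ⇒ Tail Tail ⇒ Tail Tail Tail ⇒ c Tail Tail ⇒ c c Tail ⇒ c c c

Two distinct leftmost derivations for the same string.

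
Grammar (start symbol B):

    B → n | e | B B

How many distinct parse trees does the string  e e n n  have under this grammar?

5

Parse trees for e e n n:
  [B [B e] [B [B e] [B [B n] [B n]]]]
  [B [B e] [B [B [B e] [B n]] [B n]]]
  [B [B [B e] [B e]] [B [B n] [B n]]]
  [B [B [B e] [B [B e] [B n]]] [B n]]
  [B [B [B [B e] [B e]] [B n]] [B n]]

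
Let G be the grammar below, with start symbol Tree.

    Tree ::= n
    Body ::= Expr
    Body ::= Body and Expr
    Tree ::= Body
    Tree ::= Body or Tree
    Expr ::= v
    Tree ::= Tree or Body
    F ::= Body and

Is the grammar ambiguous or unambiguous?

Ambiguous

Witness: v or v

Derivation 1: Tree ⇒ Body or Tree ⇒ Expr or Tree ⇒ v or Tree ⇒ v or Body ⇒ v or Expr ⇒ v or v
Derivation 2: Tree ⇒ Tree or Body ⇒ Body or Body ⇒ Expr or Body ⇒ v or Body ⇒ v or Expr ⇒ v or v

Two distinct leftmost derivations for the same string.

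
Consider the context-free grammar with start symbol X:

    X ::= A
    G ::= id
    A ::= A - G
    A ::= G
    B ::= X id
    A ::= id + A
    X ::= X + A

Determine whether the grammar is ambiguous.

Ambiguous

Witness: id + id

Derivation 1: X ⇒ A ⇒ id + A ⇒ id + G ⇒ id + id
Derivation 2: X ⇒ X + A ⇒ A + A ⇒ G + A ⇒ id + A ⇒ id + G ⇒ id + id

Two distinct leftmost derivations for the same string.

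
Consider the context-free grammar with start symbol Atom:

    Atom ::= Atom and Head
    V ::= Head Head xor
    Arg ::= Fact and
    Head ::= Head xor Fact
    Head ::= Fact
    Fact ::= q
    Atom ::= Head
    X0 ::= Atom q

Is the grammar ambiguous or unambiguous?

(X0, V, Arg are unreachable from Atom, so their rules don't affect L(Atom).) The grammar is stratified — Atom handles 'and' (left-recursive), Head handles 'xor', Fact atoms. Each operator has a fixed associativity and precedence level, so every string has one parse.

Unambiguous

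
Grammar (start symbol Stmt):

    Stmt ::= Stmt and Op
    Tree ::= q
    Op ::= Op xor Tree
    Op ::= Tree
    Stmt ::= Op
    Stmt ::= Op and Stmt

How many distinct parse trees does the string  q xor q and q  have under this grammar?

Parse trees for q xor q and q:
  [Stmt [Stmt [Op [Op [Tree q]] xor [Tree q]]] and [Op [Tree q]]]
  [Stmt [Op [Op [Tree q]] xor [Tree q]] and [Stmt [Op [Tree q]]]]

2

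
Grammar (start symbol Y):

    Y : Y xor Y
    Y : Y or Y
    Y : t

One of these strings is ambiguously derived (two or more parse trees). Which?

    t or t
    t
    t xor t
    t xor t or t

t or t: 1 tree
t: 1 tree
t xor t: 1 tree
t xor t or t: 2 trees

t xor t or t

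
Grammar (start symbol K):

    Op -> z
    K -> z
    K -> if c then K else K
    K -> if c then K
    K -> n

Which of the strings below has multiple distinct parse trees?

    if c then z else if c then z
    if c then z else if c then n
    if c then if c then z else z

if c then if c then z else z

if c then z else if c then z: 1 tree
if c then z else if c then n: 1 tree
if c then if c then z else z: 2 trees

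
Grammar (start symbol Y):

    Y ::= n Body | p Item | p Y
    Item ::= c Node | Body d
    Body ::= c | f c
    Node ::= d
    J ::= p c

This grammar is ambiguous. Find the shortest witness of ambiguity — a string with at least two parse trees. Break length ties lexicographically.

p c d

length 2: no string has ≥2 trees
length 3: p c d has 2 parse trees

Two derivations of p c d:
  Y ⇒ p Item ⇒ p c Node ⇒ p c d
  Y ⇒ p Item ⇒ p Body d ⇒ p c d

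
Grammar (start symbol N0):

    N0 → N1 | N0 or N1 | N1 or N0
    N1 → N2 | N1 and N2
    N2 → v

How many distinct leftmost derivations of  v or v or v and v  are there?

4

Parse trees for v or v or v and v:
  [N0 [N0 [N0 [N1 [N2 v]]] or [N1 [N2 v]]] or [N1 [N1 [N2 v]] and [N2 v]]]
  [N0 [N0 [N1 [N2 v]] or [N0 [N1 [N2 v]]]] or [N1 [N1 [N2 v]] and [N2 v]]]
  [N0 [N1 [N2 v]] or [N0 [N0 [N1 [N2 v]]] or [N1 [N1 [N2 v]] and [N2 v]]]]
  [N0 [N1 [N2 v]] or [N0 [N1 [N2 v]] or [N0 [N1 [N1 [N2 v]] and [N2 v]]]]]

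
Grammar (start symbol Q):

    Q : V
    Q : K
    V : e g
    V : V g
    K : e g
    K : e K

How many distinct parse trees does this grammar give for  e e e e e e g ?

1

Parse trees for e e e e e e g:
  [Q [K e [K e [K e [K e [K e [K e g]]]]]]]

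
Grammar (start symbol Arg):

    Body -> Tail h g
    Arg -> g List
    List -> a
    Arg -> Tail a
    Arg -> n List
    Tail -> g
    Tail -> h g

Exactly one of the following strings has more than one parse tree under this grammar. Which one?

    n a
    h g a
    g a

n a: 1 tree
h g a: 1 tree
g a: 2 trees

g a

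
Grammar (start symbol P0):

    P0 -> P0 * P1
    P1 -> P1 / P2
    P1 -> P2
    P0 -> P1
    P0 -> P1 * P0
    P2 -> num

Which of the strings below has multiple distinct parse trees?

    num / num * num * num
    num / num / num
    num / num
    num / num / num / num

num / num * num * num: 4 trees
num / num / num: 1 tree
num / num: 1 tree
num / num / num / num: 1 tree

num / num * num * num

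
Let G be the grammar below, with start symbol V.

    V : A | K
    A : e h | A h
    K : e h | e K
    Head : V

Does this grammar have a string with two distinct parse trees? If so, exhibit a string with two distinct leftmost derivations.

Witness: e h

Derivation 1: V ⇒ A ⇒ e h
Derivation 2: V ⇒ K ⇒ e h

Two distinct leftmost derivations for the same string.

Ambiguous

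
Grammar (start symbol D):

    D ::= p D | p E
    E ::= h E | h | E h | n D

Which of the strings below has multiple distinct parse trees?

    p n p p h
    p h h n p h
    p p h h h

p n p p h: 1 tree
p h h n p h: 1 tree
p p h h h: 4 trees

p p h h h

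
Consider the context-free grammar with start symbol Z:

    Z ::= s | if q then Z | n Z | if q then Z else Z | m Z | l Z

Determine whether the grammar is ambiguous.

Witness: if q then if q then s else s

Derivation 1: Z ⇒ if q then Z ⇒ if q then if q then Z else Z ⇒ if q then if q then s else Z ⇒ if q then if q then s else s
Derivation 2: Z ⇒ if q then Z else Z ⇒ if q then if q then Z else Z ⇒ if q then if q then s else Z ⇒ if q then if q then s else s

Two distinct leftmost derivations for the same string.

Ambiguous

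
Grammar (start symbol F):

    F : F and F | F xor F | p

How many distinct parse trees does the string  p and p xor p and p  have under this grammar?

Parse trees for p and p xor p and p:
  [F [F p] and [F [F [F p] xor [F p]] and [F p]]]
  [F [F p] and [F [F p] xor [F [F p] and [F p]]]]
  [F [F [F p] and [F [F p] xor [F p]]] and [F p]]
  [F [F [F [F p] and [F p]] xor [F p]] and [F p]]
  [F [F [F p] and [F p]] xor [F [F p] and [F p]]]

5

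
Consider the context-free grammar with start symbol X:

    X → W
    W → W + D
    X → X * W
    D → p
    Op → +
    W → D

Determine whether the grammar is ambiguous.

Unambiguous

Only X, W, D are reachable from X; ignoring the rest: X → X * W | W  ;  W → W + D | D  — a left-associative chain with D at the bottom. Each string factors uniquely by precedence.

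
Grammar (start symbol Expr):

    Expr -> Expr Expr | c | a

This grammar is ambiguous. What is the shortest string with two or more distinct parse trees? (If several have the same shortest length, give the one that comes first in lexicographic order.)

length 1: no string has ≥2 trees
length 2: no string has ≥2 trees
length 3: a a a has 2 parse trees

Two derivations of a a a:
  Expr ⇒ Expr Expr ⇒ Expr Expr Expr ⇒ a Expr Expr ⇒ a a Expr ⇒ a a a
  Expr ⇒ Expr Expr ⇒ a Expr ⇒ a Expr Expr ⇒ a a Expr ⇒ a a a

a a a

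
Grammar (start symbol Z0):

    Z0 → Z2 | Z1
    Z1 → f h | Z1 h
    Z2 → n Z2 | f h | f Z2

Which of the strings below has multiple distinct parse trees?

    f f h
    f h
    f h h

f h

f f h: 1 tree
f h: 2 trees
f h h: 1 tree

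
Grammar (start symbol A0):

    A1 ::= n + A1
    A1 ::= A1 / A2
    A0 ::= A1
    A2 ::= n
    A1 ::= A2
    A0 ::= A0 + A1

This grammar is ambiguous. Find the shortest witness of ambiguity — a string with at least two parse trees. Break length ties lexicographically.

n + n

length 1: no string has ≥2 trees
length 3: n + n has 2 parse trees

Two derivations of n + n:
  A0 ⇒ A1 ⇒ n + A1 ⇒ n + A2 ⇒ n + n
  A0 ⇒ A0 + A1 ⇒ A1 + A1 ⇒ A2 + A1 ⇒ n + A1 ⇒ n + A2 ⇒ n + n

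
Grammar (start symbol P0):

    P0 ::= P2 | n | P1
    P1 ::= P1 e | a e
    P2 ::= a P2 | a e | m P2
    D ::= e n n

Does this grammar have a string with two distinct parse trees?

Ambiguous

Witness: a e

Derivation 1: P0 ⇒ P2 ⇒ a e
Derivation 2: P0 ⇒ P1 ⇒ a e

Two distinct leftmost derivations for the same string.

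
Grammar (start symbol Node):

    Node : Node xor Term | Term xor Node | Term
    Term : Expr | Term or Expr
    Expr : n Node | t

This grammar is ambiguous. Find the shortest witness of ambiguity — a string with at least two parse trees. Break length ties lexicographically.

t xor t

length 1: no string has ≥2 trees
length 2: no string has ≥2 trees
length 3: t xor t has 2 parse trees

Two derivations of t xor t:
  Node ⇒ Node xor Term ⇒ Term xor Term ⇒ Expr xor Term ⇒ t xor Term ⇒ t xor Expr ⇒ t xor t
  Node ⇒ Term xor Node ⇒ Expr xor Node ⇒ t xor Node ⇒ t xor Term ⇒ t xor Expr ⇒ t xor t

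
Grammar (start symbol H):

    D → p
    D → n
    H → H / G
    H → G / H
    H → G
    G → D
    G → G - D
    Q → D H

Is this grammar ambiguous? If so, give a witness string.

Witness: n / n

Derivation 1: H ⇒ H / G ⇒ G / G ⇒ D / G ⇒ n / G ⇒ n / D ⇒ n / n
Derivation 2: H ⇒ G / H ⇒ D / H ⇒ n / H ⇒ n / G ⇒ n / D ⇒ n / n

Two distinct leftmost derivations for the same string.

Ambiguous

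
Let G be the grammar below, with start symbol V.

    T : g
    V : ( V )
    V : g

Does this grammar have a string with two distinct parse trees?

Unambiguous

(T is unreachable from V, so its rules don't affect L(V).) Each string is a nest of matched brackets around a single atom. An opening bracket forces the recursive rule; an atom forces the base rule.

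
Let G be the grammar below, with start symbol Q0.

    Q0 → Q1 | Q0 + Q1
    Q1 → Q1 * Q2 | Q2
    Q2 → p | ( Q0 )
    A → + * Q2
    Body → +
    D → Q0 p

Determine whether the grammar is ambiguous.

Unambiguous

(A, Body, D are unreachable from Q0, so their rules don't affect L(Q0).) This is a standard precedence ladder (Q0 over Q1 over Q2), with each level left-recursive on its own operator ('+' at Q0, '*' at Q1). That structure is LR(1), hence unambiguous.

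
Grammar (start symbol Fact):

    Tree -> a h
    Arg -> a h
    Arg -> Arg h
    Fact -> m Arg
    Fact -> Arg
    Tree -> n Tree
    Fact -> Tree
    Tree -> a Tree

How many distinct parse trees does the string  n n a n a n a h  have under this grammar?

1

Parse trees for n n a n a n a h:
  [Fact [Tree n [Tree n [Tree a [Tree n [Tree a [Tree n [Tree a h]]]]]]]]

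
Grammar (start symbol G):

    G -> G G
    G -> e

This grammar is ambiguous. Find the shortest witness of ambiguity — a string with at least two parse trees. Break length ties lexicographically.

e e e

length 1: no string has ≥2 trees
length 2: no string has ≥2 trees
length 3: e e e has 2 parse trees

Two derivations of e e e:
  G ⇒ G G ⇒ G G G ⇒ e G G ⇒ e e G ⇒ e e e
  G ⇒ G G ⇒ e G ⇒ e G G ⇒ e e G ⇒ e e e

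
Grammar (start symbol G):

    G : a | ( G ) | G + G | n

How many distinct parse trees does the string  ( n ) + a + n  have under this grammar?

2

Parse trees for ( n ) + a + n:
  [G [G ( [G n] )] + [G [G a] + [G n]]]
  [G [G [G ( [G n] )] + [G a]] + [G n]]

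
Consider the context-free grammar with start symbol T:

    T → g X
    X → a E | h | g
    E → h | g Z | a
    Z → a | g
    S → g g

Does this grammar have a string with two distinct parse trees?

Unambiguous

Only T, X, E, Z are reachable from T; ignoring the rest: The reachable rules are right-linear with at most one rule per (nonterminal, next-terminal) pair. Each input token forces the next rule, so parsing is deterministic.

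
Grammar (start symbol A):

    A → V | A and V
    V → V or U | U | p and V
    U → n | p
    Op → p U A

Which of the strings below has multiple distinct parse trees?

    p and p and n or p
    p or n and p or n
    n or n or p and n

p and p and n or p

p and p and n or p: 7 trees
p or n and p or n: 1 tree
n or n or p and n: 1 tree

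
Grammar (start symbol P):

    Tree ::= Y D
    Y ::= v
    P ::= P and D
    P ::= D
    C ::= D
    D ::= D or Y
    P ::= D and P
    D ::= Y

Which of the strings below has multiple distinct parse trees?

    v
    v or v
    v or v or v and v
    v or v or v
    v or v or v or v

v or v or v and v

v: 1 tree
v or v: 1 tree
v or v or v and v: 2 trees
v or v or v: 1 tree
v or v or v or v: 1 tree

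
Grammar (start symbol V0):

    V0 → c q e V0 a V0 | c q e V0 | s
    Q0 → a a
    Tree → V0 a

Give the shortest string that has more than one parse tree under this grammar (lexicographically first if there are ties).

length 1: no string has ≥2 trees
length 4: no string has ≥2 trees
length 6: no string has ≥2 trees
length 7: no string has ≥2 trees
length 9: c q e c q e s a s has 2 parse trees

Two derivations of c q e c q e s a s:
  V0 ⇒ c q e V0 a V0 ⇒ c q e c q e V0 a V0 ⇒ c q e c q e s a V0 ⇒ c q e c q e s a s
  V0 ⇒ c q e V0 ⇒ c q e c q e V0 a V0 ⇒ c q e c q e s a V0 ⇒ c q e c q e s a s

c q e c q e s a s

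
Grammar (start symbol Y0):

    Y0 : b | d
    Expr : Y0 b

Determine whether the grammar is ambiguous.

Unambiguous

(Expr is unreachable from Y0, so its rules don't affect L(Y0).) Restricted to the reachable nonterminals, every rule has the form A → t or A → t B, and no two rules for the same A share a first terminal. The grammar encodes a DFA — one run per string.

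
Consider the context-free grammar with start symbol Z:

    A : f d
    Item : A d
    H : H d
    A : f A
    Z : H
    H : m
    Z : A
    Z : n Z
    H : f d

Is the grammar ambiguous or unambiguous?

Witness: f d

Derivation 1: Z ⇒ H ⇒ f d
Derivation 2: Z ⇒ A ⇒ f d

Two distinct leftmost derivations for the same string.

Ambiguous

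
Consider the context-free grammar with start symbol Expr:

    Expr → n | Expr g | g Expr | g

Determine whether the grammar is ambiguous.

Witness: g g

Derivation 1: Expr ⇒ Expr g ⇒ g g
Derivation 2: Expr ⇒ g Expr ⇒ g g

Two distinct leftmost derivations for the same string.

Ambiguous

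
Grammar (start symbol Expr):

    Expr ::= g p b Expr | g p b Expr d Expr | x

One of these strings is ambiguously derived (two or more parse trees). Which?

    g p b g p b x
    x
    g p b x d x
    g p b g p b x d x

g p b g p b x d x

g p b g p b x: 1 tree
x: 1 tree
g p b x d x: 1 tree
g p b g p b x d x: 2 trees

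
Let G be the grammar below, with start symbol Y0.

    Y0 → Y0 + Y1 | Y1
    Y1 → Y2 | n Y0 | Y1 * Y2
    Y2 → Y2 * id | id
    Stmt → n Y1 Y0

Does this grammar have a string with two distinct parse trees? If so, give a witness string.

Witness: id * id

Derivation 1: Y0 ⇒ Y1 ⇒ Y2 ⇒ Y2 * id ⇒ id * id
Derivation 2: Y0 ⇒ Y1 ⇒ Y1 * Y2 ⇒ Y2 * Y2 ⇒ id * Y2 ⇒ id * id

Two distinct leftmost derivations for the same string.

Ambiguous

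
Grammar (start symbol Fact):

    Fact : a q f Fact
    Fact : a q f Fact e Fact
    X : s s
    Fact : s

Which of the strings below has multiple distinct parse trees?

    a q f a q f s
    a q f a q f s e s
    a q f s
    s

a q f a q f s e s

a q f a q f s: 1 tree
a q f a q f s e s: 2 trees
a q f s: 1 tree
s: 1 tree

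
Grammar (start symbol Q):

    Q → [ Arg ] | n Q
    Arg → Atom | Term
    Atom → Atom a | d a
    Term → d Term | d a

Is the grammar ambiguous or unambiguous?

Witness: [ d a ]

Derivation 1: Q ⇒ [ Arg ] ⇒ [ Atom ] ⇒ [ d a ]
Derivation 2: Q ⇒ [ Arg ] ⇒ [ Term ] ⇒ [ d a ]

Two distinct leftmost derivations for the same string.

Ambiguous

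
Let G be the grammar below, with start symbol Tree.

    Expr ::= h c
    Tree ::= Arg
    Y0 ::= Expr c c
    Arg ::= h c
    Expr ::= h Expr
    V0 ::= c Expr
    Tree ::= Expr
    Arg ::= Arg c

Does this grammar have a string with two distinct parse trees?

Ambiguous

Witness: h c

Derivation 1: Tree ⇒ Arg ⇒ h c
Derivation 2: Tree ⇒ Expr ⇒ h c

Two distinct leftmost derivations for the same string.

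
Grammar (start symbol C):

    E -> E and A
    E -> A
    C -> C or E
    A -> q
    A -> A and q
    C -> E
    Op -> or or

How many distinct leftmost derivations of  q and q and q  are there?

4

Parse trees for q and q and q:
  [C [E [E [A q]] and [A [A q] and q]]]
  [C [E [E [E [A q]] and [A q]] and [A q]]]
  [C [E [E [A [A q] and q]] and [A q]]]
  [C [E [A [A [A q] and q] and q]]]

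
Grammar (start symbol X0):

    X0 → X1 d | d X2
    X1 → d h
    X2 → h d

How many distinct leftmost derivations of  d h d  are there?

2

Parse trees for d h d:
  [X0 [X1 d h] d]
  [X0 d [X2 h d]]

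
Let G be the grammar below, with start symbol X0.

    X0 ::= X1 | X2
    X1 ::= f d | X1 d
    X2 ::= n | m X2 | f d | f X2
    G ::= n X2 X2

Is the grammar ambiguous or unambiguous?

Ambiguous

Witness: f d

Derivation 1: X0 ⇒ X1 ⇒ f d
Derivation 2: X0 ⇒ X2 ⇒ f d

Two distinct leftmost derivations for the same string.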